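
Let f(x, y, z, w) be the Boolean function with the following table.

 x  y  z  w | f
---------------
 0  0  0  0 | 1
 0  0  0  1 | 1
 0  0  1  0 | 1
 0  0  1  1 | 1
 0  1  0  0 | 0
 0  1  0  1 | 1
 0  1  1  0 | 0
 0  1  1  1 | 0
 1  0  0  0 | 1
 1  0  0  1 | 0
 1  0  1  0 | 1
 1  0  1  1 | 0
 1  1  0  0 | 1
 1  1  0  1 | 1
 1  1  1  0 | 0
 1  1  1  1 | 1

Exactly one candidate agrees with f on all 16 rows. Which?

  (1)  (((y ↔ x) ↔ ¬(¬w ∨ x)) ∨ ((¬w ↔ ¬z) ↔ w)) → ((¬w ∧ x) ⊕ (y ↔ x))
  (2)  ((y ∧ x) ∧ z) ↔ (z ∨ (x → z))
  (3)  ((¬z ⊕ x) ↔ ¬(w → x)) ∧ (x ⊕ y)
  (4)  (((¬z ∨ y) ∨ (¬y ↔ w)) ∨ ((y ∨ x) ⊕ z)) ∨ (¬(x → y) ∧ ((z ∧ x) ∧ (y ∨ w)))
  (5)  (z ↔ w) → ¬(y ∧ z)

(2): at (0,0,0,0) it gives 0, but f = 1 — eliminated.
(3): at (0,0,0,0) it gives 0, but f = 1 — eliminated.
(4): at (0,1,0,0) it gives 1, but f = 0 — eliminated.
(5): at (0,1,0,0) it gives 1, but f = 0 — eliminated.
Only (1) survives; checking it on all 16 rows confirms it matches f.

1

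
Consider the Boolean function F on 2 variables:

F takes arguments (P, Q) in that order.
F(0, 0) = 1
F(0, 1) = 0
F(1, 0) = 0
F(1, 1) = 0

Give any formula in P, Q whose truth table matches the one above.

The output is 1 only when every input is 0 — NOR of all inputs.

F(P, Q) = ~(P | Q)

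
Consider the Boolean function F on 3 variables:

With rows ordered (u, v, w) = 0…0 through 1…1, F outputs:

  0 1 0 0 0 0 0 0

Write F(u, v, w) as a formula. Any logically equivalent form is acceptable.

F(u, v, w) = (NOT u AND NOT v) AND w

F is 1 on exactly one input, (0,0,1), whose minterm is ¬u·¬v·w. So F is just that conjunction.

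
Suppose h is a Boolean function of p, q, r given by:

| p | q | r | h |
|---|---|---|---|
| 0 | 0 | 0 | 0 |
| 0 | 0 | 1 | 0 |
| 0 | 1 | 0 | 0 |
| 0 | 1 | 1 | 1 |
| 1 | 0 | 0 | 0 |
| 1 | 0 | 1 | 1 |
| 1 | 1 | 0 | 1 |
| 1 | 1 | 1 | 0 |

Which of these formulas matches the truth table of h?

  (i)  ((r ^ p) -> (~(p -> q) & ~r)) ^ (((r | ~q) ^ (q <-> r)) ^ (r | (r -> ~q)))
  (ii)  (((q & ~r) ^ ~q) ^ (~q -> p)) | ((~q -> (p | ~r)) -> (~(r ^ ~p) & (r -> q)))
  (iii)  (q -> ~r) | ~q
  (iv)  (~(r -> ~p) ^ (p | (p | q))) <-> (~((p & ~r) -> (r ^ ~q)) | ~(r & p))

i

(ii): at (0,0,0) it gives 1, but h = 0 — eliminated.
(iii): at (0,0,0) it gives 1, but h = 0 — eliminated.
(iv): at (0,1,0) it gives 1, but h = 0 — eliminated.
That leaves (i). Evaluating it on every row reproduces the table of h exactly.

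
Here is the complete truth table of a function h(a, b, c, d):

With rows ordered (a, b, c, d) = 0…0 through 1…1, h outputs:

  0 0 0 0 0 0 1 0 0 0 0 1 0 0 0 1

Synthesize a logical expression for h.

h(a, b, c, d) = ((((a' · b) · c) · d') + (((a · b') · c) · d)) + (((a · b) · c) · d)

Collect the rows where h=1 — (0,1,1,0), (1,0,1,1), (1,1,1,1) — and write one minterm per row: ¬a·b·c·¬d, a·¬b·c·d, a·b·c·d. Their union (logical OR) reproduces the table exactly.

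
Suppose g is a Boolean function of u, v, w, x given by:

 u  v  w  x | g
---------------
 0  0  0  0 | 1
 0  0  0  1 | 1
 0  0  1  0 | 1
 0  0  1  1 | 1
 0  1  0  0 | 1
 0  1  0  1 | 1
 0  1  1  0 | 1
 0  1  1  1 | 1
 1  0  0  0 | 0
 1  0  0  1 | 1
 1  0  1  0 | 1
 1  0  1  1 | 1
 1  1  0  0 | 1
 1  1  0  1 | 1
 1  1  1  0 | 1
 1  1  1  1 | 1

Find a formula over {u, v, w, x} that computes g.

g is 0 on exactly one input, (1,0,0,0), whose minterm is u·¬v·¬w·¬x. So g is the negation of that single conjunction.

g(u, v, w, x) = (((u · v') · w') · x')'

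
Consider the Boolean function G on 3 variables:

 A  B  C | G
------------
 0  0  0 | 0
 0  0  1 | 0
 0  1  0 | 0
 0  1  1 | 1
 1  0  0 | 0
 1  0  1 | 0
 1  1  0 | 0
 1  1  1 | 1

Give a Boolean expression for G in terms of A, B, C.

G=1 on 2 inputs: (0,1,1), (1,1,1). Reading each as a conjunction of literals (¬A·B·C, A·B·C) and taking the OR gives the canonical DNF.

G(A, B, C) = ((not A and B) and C) or ((A and B) and C)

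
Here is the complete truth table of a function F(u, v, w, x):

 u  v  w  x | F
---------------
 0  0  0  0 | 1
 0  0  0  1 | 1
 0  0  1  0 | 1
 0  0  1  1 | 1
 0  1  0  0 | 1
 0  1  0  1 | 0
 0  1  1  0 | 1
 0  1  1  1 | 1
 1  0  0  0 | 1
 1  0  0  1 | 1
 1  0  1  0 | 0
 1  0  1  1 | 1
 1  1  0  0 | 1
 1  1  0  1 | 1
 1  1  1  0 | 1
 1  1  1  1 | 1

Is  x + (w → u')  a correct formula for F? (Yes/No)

No

Check the formula against F row by row:
  u=0, v=0, w=0, x=0: formula gives 1, F = 1 ✓
  u=0, v=0, w=0, x=1: formula gives 1, F = 1 ✓
  u=0, v=0, w=1, x=0: formula gives 1, F = 1 ✓
  u=0, v=0, w=1, x=1: formula gives 1, F = 1 ✓
  …
  u=0, v=1, w=0, x=1: formula gives 1, but F = 0 ✗
Since they disagree at (0,1,0,1), the expression is not a correct formula for F.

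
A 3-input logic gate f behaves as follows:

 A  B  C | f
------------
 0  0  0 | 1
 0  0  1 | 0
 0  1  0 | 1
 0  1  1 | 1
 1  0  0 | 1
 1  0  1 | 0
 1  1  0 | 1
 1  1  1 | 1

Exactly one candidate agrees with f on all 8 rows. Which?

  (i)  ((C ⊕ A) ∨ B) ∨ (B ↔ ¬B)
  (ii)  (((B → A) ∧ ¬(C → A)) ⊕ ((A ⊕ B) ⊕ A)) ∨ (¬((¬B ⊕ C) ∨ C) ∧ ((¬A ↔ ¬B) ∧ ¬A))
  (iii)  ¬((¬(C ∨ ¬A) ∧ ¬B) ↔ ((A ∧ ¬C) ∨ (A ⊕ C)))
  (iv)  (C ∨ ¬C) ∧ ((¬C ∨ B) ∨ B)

iv

(i): at (0,0,0) it gives 0, but f = 1 — eliminated.
(ii): at (0,0,0) it gives 0, but f = 1 — eliminated.
(iii): at (0,0,0) it gives 0, but f = 1 — eliminated.
Only (iv) survives; checking it on all 8 rows confirms it matches f.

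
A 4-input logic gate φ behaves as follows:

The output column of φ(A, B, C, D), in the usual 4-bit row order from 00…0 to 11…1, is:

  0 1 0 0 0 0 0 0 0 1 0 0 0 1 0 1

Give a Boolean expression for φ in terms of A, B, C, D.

The 1-rows are (0,0,0,1), (1,0,0,1), (1,1,0,1), (1,1,1,1). Each contributes one minterm — ¬A·¬B·¬C·D; A·¬B·¬C·D; A·B·¬C·D; A·B·C·D — and their disjunction is a sum-of-products form of φ.

φ(A, B, C, D) = (((((NOT A AND NOT B) AND NOT C) AND D) OR (((A AND NOT B) AND NOT C) AND D)) OR (((A AND B) AND NOT C) AND D)) OR (((A AND B) AND C) AND D)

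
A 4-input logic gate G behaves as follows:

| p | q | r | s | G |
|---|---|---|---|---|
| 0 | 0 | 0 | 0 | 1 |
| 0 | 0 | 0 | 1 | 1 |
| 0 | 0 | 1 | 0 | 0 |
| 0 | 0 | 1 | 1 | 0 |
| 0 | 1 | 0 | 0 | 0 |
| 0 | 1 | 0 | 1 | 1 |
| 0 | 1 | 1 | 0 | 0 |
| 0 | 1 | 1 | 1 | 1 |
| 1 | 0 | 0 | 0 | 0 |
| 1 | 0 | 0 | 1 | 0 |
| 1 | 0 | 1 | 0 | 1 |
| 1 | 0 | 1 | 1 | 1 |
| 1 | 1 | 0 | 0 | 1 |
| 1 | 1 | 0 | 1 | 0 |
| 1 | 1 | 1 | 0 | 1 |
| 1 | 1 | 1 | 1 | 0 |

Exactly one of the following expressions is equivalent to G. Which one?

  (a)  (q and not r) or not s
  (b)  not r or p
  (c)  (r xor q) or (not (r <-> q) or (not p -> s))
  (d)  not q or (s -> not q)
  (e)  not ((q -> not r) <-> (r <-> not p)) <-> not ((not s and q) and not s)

e

(a): at (0,0,0,1) it gives 0, but G = 1 — eliminated.
(b): at (0,1,0,0) it gives 1, but G = 0 — eliminated.
(c): at (0,0,0,0) it gives 0, but G = 1 — eliminated.
(d): at (0,0,1,0) it gives 1, but G = 0 — eliminated.
That leaves (e). Evaluating it on every row reproduces the table of G exactly.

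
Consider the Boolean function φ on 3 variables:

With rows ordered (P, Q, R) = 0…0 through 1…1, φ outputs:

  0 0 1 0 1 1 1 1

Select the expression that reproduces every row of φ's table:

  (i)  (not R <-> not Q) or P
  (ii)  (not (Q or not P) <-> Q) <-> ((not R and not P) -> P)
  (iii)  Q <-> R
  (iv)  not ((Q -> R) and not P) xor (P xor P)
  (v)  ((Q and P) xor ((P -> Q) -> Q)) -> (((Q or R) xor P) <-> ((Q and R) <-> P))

(i): at (0,0,0) it gives 1, but φ = 0 — eliminated.
(ii): at (0,0,1) it gives 1, but φ = 0 — eliminated.
(iii): at (0,0,0) it gives 1, but φ = 0 — eliminated.
(v): at (0,0,0) it gives 1, but φ = 0 — eliminated.
Only (iv) survives; checking it on all 8 rows confirms it matches φ.

iv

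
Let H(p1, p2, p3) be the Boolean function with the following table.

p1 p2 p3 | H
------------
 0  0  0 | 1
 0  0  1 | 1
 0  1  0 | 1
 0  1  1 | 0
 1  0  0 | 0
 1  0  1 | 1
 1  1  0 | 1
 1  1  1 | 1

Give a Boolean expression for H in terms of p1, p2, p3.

H is 0 on only 2 rows — (0,1,1), (1,0,0). Writing each as a minterm (¬p1·p2·p3, p1·¬p2·¬p3) and OR-ing them characterizes exactly where H=0, so H is the negation of that disjunction.

H(p1, p2, p3) = ¬(((¬p1 ∧ p2) ∧ p3) ∨ ((p1 ∧ ¬p2) ∧ ¬p3))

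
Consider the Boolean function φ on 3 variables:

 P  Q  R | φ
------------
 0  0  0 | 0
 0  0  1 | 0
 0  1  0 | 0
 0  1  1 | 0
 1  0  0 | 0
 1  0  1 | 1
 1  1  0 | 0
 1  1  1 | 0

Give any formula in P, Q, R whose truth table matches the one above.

Only row (1,0,1) gives 1. That row's minterm P·¬Q·R is φ directly.

φ(P, Q, R) = (P · Q') · R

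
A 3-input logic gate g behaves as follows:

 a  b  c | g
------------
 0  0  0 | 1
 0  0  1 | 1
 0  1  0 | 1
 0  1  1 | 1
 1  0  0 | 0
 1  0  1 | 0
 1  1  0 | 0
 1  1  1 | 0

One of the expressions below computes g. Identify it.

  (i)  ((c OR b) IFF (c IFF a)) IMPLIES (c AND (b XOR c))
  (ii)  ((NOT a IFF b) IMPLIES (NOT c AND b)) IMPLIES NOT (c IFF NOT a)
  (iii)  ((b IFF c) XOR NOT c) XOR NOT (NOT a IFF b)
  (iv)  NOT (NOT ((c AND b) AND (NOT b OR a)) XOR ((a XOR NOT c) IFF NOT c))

(i) disagrees with g on (0,1,0) (formula → 0, table → 1); rule it out.
(ii) disagrees with g on (0,0,1) (formula → 0, table → 1); rule it out.
(iv) disagrees with g on (1,1,1) (formula → 1, table → 0); rule it out.
(iii) is the remaining candidate, and it agrees with g on all 8 inputs.

iii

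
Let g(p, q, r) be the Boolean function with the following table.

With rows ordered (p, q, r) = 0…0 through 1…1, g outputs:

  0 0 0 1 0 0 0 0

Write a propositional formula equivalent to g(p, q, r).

g(p, q, r) = (NOT p AND q) AND r

Only row (0,1,1) gives 1. That row's minterm ¬p·q·r is g directly.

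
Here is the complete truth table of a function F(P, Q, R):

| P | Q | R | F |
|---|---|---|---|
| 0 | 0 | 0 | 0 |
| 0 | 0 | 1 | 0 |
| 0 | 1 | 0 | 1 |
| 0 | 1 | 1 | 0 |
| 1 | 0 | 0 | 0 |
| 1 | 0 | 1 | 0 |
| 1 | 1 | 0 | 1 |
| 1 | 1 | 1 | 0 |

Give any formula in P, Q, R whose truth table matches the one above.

F(P, Q, R) = ((not P and Q) and not R) or ((P and Q) and not R)

The 1-rows are (0,1,0), (1,1,0). Each contributes one minterm — ¬P·Q·¬R; P·Q·¬R — and their disjunction is a sum-of-products form of F.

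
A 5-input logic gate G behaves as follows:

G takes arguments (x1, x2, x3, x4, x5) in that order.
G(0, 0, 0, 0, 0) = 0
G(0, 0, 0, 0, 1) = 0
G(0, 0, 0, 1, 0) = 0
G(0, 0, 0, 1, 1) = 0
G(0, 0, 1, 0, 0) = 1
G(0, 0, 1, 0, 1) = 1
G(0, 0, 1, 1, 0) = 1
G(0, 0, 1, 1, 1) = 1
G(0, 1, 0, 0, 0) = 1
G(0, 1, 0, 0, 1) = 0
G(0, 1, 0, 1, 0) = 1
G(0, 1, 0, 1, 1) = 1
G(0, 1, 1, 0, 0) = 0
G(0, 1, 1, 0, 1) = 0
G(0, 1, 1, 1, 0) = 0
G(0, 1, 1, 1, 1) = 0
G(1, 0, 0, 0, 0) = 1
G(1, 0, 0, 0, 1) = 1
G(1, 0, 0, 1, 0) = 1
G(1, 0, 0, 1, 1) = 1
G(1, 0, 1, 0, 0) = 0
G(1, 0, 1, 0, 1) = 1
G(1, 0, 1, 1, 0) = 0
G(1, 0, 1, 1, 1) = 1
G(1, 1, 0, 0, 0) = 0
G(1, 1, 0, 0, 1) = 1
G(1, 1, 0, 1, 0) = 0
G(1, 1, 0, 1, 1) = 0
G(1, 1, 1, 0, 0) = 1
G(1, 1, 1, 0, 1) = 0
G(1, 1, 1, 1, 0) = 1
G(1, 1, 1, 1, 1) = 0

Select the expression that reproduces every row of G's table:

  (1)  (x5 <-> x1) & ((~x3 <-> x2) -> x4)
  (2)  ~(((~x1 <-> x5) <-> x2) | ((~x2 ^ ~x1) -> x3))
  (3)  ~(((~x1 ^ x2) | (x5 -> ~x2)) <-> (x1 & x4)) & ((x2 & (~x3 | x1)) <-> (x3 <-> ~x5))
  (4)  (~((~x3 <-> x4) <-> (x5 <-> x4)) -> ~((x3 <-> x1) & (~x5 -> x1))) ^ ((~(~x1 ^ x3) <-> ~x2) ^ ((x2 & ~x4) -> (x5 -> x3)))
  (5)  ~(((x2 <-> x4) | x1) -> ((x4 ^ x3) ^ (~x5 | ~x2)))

(1) disagrees with G on (0,0,0,0,0) (formula → 1, table → 0); rule it out.
(2) disagrees with G on (0,0,1,0,0) (formula → 0, table → 1); rule it out.
(3) disagrees with G on (0,0,0,0,0) (formula → 1, table → 0); rule it out.
(5) disagrees with G on (0,0,1,1,0) (formula → 0, table → 1); rule it out.
That leaves (4). Evaluating it on every row reproduces the table of G exactly.

4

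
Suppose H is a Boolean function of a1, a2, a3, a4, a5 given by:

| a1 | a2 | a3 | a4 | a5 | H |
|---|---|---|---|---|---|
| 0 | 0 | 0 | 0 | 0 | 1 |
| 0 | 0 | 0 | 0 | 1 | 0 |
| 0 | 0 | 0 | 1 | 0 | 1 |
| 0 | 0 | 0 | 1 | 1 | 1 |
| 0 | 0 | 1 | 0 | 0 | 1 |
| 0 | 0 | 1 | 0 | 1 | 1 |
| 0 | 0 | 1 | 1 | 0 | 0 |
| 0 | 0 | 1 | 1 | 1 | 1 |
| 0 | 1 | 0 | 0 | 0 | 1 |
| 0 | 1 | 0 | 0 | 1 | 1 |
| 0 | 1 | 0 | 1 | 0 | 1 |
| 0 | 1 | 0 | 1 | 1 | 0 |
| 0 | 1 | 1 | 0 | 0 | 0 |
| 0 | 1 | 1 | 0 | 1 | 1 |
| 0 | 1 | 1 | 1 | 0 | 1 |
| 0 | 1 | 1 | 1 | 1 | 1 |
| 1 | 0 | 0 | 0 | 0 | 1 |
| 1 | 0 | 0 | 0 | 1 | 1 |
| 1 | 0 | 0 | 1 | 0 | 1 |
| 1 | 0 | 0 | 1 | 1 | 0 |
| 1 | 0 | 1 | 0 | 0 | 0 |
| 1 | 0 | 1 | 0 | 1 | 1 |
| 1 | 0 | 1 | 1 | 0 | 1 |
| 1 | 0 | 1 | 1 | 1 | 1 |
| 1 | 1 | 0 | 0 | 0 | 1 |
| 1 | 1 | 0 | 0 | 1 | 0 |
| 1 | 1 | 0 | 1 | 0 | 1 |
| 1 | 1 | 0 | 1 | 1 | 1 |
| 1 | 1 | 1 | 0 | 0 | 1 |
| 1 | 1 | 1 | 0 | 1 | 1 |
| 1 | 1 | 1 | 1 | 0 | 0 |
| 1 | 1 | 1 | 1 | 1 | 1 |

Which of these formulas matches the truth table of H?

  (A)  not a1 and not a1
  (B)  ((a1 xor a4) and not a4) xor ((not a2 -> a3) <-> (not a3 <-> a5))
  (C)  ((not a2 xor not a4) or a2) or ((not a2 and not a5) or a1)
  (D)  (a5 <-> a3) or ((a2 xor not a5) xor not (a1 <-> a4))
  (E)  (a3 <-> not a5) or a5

D

(A) fails at (0,0,0,0,1): the formula yields 1, H is 0.
(B) fails at (0,0,0,1,1): the formula yields 0, H is 1.
(C) fails at (0,0,1,0,1): the formula yields 0, H is 1.
(E) fails at (0,0,0,0,0): the formula yields 0, H is 1.
That leaves (D). Evaluating it on every row reproduces the table of H exactly.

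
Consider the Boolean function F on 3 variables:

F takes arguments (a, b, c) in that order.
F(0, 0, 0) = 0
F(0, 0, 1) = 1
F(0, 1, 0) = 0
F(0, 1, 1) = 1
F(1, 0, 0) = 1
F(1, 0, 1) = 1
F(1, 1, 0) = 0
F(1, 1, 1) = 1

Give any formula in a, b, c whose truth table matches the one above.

F is 0 on only 3 rows — (0,0,0), (0,1,0), (1,1,0). Writing each as a minterm (¬a·¬b·¬c, ¬a·b·¬c, a·b·¬c) and OR-ing them characterizes exactly where F=0, so F is the negation of that disjunction.

F(a, b, c) = not ((((not a and not b) and not c) or ((not a and b) and not c)) or ((a and b) and not c))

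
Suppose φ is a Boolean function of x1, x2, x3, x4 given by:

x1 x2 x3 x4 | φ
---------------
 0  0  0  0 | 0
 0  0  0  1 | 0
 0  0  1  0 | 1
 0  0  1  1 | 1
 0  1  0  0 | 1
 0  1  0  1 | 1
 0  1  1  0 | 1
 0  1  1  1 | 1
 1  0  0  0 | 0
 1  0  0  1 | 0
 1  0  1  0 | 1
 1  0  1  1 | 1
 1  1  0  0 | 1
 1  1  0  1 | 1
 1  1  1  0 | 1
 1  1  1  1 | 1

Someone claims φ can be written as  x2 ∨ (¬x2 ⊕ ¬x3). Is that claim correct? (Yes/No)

Yes

Check the formula against φ row by row:
  x1=0, x2=0, x3=0, x4=0: formula gives 0, φ = 0 ✓
  x1=0, x2=0, x3=0, x4=1: formula gives 0, φ = 0 ✓
  x1=0, x2=0, x3=1, x4=0: formula gives 1, φ = 1 ✓
  x1=0, x2=0, x3=1, x4=1: formula gives 1, φ = 1 ✓
  … (the remaining 12 rows also agree.)
Every row agrees, so the formula is equivalent.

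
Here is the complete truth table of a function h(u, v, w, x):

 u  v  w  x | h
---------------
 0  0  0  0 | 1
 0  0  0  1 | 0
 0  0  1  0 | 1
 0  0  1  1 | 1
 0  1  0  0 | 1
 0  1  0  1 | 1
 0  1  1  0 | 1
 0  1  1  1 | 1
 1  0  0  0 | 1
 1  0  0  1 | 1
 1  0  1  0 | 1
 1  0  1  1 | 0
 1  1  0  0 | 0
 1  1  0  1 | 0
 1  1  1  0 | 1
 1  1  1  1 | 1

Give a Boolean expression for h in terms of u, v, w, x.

h(u, v, w, x) = not ((((((not u and not v) and not w) and x) or (((u and not v) and w) and x)) or (((u and v) and not w) and not x)) or (((u and v) and not w) and x))

There are just 4 zero rows: (0,0,0,1), (1,0,1,1), (1,1,0,0), (1,1,0,1). Their minterms are ¬u·¬v·¬w·x, u·¬v·w·x, u·v·¬w·¬x, u·v·¬w·x; the OR of those covers precisely the 0-outputs, and negating it yields h.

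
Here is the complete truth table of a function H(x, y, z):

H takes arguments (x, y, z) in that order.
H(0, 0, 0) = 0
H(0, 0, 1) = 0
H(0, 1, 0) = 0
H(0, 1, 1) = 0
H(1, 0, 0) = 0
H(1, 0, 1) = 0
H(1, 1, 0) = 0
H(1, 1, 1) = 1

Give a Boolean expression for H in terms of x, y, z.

H(x, y, z) = (x ∧ y) ∧ z

The output is 1 only when every input is 1 — the AND of all inputs.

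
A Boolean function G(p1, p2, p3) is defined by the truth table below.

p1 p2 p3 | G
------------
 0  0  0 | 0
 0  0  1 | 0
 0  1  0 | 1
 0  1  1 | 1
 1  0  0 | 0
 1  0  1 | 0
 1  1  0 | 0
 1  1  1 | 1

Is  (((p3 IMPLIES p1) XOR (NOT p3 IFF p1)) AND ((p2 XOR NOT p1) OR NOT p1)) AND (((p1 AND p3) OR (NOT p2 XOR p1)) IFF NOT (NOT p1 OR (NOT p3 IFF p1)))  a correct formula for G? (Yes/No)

Yes

Evaluate (((p3 IMPLIES p1) XOR (NOT p3 IFF p1)) AND ((p2 XOR NOT p1) OR NOT p1)) AND (((p1 AND p3) OR (NOT p2 XOR p1)) IFF NOT (NOT p1 OR (NOT p3 IFF p1))) on each row and compare to G:
  p1=0, p2=0, p3=0: formula gives 0, G = 0 ✓
  p1=0, p2=0, p3=1: formula gives 0, G = 0 ✓
  p1=0, p2=1, p3=0: formula gives 1, G = 1 ✓
  p1=0, p2=1, p3=1: formula gives 1, G = 1 ✓
  p1=1, p2=0, p3=0: formula gives 0, G = 0 ✓
  … (the remaining 3 rows also agree.)
No disagreement on any input; they are logically equivalent.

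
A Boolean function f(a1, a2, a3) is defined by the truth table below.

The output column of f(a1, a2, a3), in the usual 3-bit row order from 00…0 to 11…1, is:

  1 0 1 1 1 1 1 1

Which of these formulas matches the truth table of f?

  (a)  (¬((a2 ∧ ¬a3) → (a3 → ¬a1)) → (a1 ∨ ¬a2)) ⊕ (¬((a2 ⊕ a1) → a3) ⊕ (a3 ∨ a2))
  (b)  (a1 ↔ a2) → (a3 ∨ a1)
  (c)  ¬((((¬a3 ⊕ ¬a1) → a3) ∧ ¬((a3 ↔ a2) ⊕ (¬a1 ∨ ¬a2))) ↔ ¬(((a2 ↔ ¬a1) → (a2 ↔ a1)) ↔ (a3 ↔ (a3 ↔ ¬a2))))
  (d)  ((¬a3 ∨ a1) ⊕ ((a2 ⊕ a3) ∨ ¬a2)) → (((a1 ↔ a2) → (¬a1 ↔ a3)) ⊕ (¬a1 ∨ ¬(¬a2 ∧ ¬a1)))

(a): at (0,1,1) it gives 0, but f = 1 — eliminated.
(b): at (0,0,0) it gives 0, but f = 1 — eliminated.
(c): at (0,1,0) it gives 0, but f = 1 — eliminated.
That leaves (d). Evaluating it on every row reproduces the table of f exactly.

d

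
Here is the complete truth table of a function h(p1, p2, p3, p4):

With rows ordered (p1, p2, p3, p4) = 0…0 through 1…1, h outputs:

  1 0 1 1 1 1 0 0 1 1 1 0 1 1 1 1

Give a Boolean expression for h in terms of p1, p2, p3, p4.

There are just 4 zero rows: (0,0,0,1), (0,1,1,0), (0,1,1,1), (1,0,1,1). Their minterms are ¬p1·¬p2·¬p3·p4, ¬p1·p2·p3·¬p4, ¬p1·p2·p3·p4, p1·¬p2·p3·p4; the OR of those covers precisely the 0-outputs, and negating it yields h.

h(p1, p2, p3, p4) = ((((((p1' · p2') · p3') · p4) + (((p1' · p2) · p3) · p4')) + (((p1' · p2) · p3) · p4)) + (((p1 · p2') · p3) · p4))'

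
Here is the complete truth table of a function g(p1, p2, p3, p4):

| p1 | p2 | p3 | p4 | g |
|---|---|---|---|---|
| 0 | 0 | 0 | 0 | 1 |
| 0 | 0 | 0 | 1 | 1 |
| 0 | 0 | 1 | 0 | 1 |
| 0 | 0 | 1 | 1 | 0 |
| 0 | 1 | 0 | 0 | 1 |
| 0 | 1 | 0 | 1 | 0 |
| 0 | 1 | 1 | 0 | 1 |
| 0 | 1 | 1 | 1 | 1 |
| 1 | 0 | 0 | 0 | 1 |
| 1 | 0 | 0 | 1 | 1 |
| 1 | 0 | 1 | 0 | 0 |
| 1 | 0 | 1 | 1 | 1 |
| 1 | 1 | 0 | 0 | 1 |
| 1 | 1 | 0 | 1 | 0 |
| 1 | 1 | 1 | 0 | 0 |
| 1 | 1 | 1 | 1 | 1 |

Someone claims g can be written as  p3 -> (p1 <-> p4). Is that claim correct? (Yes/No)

No

Test each input against both g and the formula:
  p1=0, p2=0, p3=0, p4=0: formula gives 1, g = 1 ✓
  p1=0, p2=0, p3=0, p4=1: formula gives 1, g = 1 ✓
  p1=0, p2=0, p3=1, p4=0: formula gives 1, g = 1 ✓
  p1=0, p2=0, p3=1, p4=1: formula gives 0, g = 0 ✓
  …
  p1=0, p2=1, p3=0, p4=1: formula gives 1, but g = 0 ✗
Row (0,1,0,1) is a counterexample, so the formula is not equivalent to g.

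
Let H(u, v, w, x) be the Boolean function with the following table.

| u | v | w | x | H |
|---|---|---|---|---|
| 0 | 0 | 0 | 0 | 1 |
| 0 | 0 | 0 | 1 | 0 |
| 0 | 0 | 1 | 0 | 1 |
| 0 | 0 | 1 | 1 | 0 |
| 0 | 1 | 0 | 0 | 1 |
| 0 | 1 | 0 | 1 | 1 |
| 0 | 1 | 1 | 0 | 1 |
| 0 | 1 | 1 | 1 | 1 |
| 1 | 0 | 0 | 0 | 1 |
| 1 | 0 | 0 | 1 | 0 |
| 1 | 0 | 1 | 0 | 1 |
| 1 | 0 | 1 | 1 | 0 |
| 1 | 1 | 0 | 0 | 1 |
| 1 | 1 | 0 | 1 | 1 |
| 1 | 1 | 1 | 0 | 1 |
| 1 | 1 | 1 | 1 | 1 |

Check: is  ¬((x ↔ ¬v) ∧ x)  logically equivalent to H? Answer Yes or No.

Yes

Test each input against both H and the formula:
  u=0, v=0, w=0, x=0: formula gives 1, H = 1 ✓
  u=0, v=0, w=0, x=1: formula gives 0, H = 0 ✓
  u=0, v=0, w=1, x=0: formula gives 1, H = 1 ✓
  u=0, v=0, w=1, x=1: formula gives 0, H = 0 ✓
  …and likewise for the remaining 12 rows.
Every row agrees, so the formula is equivalent.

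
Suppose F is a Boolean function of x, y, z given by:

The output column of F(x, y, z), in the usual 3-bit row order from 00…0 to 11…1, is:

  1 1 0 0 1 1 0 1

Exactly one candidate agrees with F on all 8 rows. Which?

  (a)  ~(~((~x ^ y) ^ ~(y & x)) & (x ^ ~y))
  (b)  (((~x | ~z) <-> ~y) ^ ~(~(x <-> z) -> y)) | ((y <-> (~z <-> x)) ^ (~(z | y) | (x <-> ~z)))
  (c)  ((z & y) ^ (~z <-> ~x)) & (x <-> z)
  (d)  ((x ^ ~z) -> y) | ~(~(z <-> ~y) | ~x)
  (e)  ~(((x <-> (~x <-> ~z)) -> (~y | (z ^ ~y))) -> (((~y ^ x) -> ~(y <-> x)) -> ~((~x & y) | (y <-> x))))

(a) disagrees with F on (0,0,0) (formula → 0, table → 1); rule it out.
(c) disagrees with F on (0,0,1) (formula → 0, table → 1); rule it out.
(d) disagrees with F on (0,0,0) (formula → 0, table → 1); rule it out.
(e) disagrees with F on (0,0,0) (formula → 0, table → 1); rule it out.
That leaves (b). Evaluating it on every row reproduces the table of F exactly.

b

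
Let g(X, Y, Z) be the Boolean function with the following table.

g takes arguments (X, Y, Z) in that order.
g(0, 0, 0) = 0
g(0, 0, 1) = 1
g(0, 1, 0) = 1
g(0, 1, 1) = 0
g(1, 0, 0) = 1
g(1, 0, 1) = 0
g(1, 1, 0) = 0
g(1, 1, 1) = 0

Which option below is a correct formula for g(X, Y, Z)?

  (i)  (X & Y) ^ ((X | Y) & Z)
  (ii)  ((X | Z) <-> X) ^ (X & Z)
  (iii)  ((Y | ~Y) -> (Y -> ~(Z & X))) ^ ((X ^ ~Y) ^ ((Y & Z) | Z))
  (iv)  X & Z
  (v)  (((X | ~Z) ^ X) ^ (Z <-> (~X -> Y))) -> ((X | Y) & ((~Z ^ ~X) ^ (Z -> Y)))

(i) disagrees with g on (0,0,1) (formula → 0, table → 1); rule it out.
(ii) disagrees with g on (0,0,0) (formula → 1, table → 0); rule it out.
(iv) disagrees with g on (0,0,1) (formula → 0, table → 1); rule it out.
(v) disagrees with g on (0,0,0) (formula → 1, table → 0); rule it out.
(iii) is the remaining candidate, and it agrees with g on all 8 inputs.

iii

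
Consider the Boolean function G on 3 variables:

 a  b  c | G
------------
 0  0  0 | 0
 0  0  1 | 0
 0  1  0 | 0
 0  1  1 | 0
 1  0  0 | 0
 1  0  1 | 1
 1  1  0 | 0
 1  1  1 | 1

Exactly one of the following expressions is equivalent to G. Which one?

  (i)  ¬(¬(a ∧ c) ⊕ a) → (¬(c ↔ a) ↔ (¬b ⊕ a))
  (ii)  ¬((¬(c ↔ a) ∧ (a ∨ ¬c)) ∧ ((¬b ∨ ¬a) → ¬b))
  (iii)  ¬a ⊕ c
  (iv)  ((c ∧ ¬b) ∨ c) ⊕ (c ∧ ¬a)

(i): at (0,0,0) it gives 1, but G = 0 — eliminated.
(ii): at (0,0,0) it gives 1, but G = 0 — eliminated.
(iii): at (0,0,0) it gives 1, but G = 0 — eliminated.
Only (iv) survives; checking it on all 8 rows confirms it matches G.

iv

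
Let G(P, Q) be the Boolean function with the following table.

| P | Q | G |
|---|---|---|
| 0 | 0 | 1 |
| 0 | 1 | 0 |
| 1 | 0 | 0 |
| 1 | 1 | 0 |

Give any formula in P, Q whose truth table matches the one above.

G(P, Q) = NOT (P OR Q)

The output is 1 only when every input is 0 — NOR of all inputs.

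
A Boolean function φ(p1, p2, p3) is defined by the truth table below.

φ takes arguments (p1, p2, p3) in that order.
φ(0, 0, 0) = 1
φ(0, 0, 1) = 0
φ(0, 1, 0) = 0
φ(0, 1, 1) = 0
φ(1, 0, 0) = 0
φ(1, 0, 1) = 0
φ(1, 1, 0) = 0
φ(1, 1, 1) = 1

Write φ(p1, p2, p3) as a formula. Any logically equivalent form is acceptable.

Collect the rows where φ=1 — (0,0,0), (1,1,1) — and write one minterm per row: ¬p1·¬p2·¬p3, p1·p2·p3. Their union (logical OR) reproduces the table exactly.

φ(p1, p2, p3) = ((~p1 & ~p2) & ~p3) | ((p1 & p2) & p3)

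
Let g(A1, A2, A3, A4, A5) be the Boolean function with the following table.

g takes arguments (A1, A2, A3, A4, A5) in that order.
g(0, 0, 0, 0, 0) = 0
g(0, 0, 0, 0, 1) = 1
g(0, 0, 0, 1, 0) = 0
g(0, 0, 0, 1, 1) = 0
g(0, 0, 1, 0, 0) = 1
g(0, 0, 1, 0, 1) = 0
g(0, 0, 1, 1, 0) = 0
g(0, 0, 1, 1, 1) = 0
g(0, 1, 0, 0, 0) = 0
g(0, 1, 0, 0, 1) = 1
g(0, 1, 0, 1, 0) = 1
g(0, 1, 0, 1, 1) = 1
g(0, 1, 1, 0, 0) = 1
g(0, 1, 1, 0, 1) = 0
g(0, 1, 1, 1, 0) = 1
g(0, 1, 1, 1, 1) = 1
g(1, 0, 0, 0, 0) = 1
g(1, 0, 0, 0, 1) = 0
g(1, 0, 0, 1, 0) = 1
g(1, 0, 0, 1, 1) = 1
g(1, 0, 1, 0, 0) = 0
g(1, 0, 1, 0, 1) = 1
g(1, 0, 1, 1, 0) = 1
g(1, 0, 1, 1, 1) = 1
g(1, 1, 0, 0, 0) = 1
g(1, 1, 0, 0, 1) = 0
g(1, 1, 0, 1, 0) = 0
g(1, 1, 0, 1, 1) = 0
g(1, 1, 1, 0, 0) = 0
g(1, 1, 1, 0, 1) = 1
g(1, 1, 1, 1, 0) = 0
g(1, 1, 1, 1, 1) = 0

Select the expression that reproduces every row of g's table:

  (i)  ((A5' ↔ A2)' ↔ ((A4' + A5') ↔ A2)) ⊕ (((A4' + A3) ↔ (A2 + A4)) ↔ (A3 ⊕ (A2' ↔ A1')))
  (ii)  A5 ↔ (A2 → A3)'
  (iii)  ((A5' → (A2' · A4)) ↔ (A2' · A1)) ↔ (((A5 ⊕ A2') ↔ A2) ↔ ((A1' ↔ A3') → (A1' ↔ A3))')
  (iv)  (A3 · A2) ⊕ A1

(ii) fails at (0,0,0,0,0): the formula yields 1, g is 0.
(iii) fails at (0,0,0,0,1): the formula yields 0, g is 1.
(iv) fails at (0,0,0,0,1): the formula yields 0, g is 1.
(i) is the remaining candidate, and it agrees with g on all 32 inputs.

i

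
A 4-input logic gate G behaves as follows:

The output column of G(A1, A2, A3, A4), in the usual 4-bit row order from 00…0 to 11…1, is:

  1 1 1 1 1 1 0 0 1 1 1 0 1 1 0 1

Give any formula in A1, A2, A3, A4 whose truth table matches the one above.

G(A1, A2, A3, A4) = ¬((((((¬A1 ∧ A2) ∧ A3) ∧ ¬A4) ∨ (((¬A1 ∧ A2) ∧ A3) ∧ A4)) ∨ (((A1 ∧ ¬A2) ∧ A3) ∧ A4)) ∨ (((A1 ∧ A2) ∧ A3) ∧ ¬A4))

There are just 4 zero rows: (0,1,1,0), (0,1,1,1), (1,0,1,1), (1,1,1,0). Their minterms are ¬A1·A2·A3·¬A4, ¬A1·A2·A3·A4, A1·¬A2·A3·A4, A1·A2·A3·¬A4; the OR of those covers precisely the 0-outputs, and negating it yields G.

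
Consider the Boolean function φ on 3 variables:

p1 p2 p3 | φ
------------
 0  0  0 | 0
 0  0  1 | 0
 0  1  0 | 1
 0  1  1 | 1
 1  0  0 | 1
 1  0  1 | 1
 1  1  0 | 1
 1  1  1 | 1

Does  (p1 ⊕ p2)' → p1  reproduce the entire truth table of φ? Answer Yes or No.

Yes

Check the formula against φ row by row:
  p1=0, p2=0, p3=0: formula gives 0, φ = 0 ✓
  p1=0, p2=0, p3=1: formula gives 0, φ = 0 ✓
  p1=0, p2=1, p3=0: formula gives 1, φ = 1 ✓
  p1=0, p2=1, p3=1: formula gives 1, φ = 1 ✓
  p1=1, p2=0, p3=0: formula gives 1, φ = 1 ✓
  …and likewise for the remaining 3 rows.
All 8 rows match — the expression computes φ exactly.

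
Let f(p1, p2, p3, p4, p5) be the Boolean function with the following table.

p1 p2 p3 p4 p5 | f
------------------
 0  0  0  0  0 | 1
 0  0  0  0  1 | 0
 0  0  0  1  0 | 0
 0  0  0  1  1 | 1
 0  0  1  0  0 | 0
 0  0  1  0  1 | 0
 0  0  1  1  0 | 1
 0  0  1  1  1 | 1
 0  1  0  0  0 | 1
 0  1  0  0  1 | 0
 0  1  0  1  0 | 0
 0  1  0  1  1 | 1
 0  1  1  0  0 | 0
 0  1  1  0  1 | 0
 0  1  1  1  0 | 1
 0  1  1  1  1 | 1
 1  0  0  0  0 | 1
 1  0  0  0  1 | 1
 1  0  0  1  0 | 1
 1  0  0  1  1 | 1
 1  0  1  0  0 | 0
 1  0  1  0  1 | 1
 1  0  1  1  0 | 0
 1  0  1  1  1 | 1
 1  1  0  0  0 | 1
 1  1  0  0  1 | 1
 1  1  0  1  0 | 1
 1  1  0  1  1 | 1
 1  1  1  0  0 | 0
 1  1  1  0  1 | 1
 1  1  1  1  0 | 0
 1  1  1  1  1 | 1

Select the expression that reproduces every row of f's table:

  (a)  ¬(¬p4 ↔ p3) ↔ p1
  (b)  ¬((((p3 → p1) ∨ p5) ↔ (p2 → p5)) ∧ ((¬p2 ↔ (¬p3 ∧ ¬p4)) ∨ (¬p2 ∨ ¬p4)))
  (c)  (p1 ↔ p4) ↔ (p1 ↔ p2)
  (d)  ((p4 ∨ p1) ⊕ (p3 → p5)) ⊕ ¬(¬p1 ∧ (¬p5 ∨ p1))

d

(a): at (0,0,0,0,0) it gives 0, but f = 1 — eliminated.
(b): at (0,0,0,0,0) it gives 0, but f = 1 — eliminated.
(c): at (0,0,0,0,1) it gives 1, but f = 0 — eliminated.
That leaves (d). Evaluating it on every row reproduces the table of f exactly.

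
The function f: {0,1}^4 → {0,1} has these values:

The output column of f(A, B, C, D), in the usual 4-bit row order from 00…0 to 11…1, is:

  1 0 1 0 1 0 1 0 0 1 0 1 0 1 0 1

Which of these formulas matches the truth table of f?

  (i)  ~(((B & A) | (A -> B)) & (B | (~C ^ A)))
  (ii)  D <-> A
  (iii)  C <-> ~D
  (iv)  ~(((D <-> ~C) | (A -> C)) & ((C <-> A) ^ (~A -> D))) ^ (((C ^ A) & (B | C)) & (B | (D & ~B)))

(i) disagrees with f on (0,0,0,0) (formula → 0, table → 1); rule it out.
(iii) disagrees with f on (0,0,0,0) (formula → 0, table → 1); rule it out.
(iv) disagrees with f on (0,0,0,0) (formula → 0, table → 1); rule it out.
(ii) is the remaining candidate, and it agrees with f on all 16 inputs.

ii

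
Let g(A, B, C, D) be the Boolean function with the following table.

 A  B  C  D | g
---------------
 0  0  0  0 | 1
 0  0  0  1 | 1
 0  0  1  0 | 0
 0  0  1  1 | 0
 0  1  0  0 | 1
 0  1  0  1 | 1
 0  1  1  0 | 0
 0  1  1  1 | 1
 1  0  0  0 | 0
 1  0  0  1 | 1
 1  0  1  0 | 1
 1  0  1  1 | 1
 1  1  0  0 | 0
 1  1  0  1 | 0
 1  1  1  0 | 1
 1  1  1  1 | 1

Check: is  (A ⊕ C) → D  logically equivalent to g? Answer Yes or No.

Check the formula against g row by row:
  A=0, B=0, C=0, D=0: formula gives 1, g = 1 ✓
  A=0, B=0, C=0, D=1: formula gives 1, g = 1 ✓
  A=0, B=0, C=1, D=0: formula gives 0, g = 0 ✓
  A=0, B=0, C=1, D=1: formula gives 1, but g = 0 ✗
A single disagreement suffices: at (0,0,1,1) they differ, so the formula does not compute g.

No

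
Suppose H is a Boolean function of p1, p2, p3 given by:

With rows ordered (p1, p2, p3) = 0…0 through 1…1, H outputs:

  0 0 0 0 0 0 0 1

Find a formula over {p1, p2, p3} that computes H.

H(p1, p2, p3) = (p1 · p2) · p3

The output is 1 only when every input is 1 — the AND of all inputs.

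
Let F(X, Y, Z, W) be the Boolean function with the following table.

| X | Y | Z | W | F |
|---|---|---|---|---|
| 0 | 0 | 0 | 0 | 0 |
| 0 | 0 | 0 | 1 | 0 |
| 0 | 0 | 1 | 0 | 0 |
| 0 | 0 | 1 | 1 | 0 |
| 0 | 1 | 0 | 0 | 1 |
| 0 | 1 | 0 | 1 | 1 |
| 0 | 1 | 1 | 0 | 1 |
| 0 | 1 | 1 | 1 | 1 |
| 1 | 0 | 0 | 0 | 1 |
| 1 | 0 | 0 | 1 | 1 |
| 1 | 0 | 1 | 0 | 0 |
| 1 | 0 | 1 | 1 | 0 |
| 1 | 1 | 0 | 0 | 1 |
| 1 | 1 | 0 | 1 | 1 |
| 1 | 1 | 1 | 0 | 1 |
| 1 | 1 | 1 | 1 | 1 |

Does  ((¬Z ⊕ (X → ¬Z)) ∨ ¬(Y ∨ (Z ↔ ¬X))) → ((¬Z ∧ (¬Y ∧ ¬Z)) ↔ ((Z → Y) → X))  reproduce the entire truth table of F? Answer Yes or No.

Yes

Test each input against both F and the formula:
  X=0, Y=0, Z=0, W=0: formula gives 0, F = 0 ✓
  X=0, Y=0, Z=0, W=1: formula gives 0, F = 0 ✓
  X=0, Y=0, Z=1, W=0: formula gives 0, F = 0 ✓
  X=0, Y=0, Z=1, W=1: formula gives 0, F = 0 ✓
  … (the remaining 12 rows also agree.)
No disagreement on any input; they are logically equivalent.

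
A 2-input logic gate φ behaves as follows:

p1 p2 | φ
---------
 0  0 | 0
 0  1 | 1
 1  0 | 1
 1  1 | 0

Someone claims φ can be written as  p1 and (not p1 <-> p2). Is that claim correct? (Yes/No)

No

Check the formula against φ row by row:
  p1=0, p2=0: formula gives 0, φ = 0 ✓
  p1=0, p2=1: formula gives 0, but φ = 1 ✗
Row (0,1) is a counterexample, so the formula is not equivalent to φ.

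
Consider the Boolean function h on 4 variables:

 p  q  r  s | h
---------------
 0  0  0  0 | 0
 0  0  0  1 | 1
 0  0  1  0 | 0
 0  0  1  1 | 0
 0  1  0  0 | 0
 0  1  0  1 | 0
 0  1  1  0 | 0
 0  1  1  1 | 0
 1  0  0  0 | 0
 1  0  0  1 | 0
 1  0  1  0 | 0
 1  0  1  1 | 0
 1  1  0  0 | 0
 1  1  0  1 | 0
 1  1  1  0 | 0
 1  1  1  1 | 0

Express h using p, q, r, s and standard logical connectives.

h(p, q, r, s) = ((NOT p AND NOT q) AND NOT r) AND s

h is 1 on exactly one input, (0,0,0,1), whose minterm is ¬p·¬q·¬r·s. So h is just that conjunction.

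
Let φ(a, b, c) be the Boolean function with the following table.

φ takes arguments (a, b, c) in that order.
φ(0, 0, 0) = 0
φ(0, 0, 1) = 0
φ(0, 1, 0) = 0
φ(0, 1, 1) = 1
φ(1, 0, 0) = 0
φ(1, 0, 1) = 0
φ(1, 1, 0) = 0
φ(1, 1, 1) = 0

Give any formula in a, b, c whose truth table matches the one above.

φ is 1 on exactly one input, (0,1,1), whose minterm is ¬a·b·c. So φ is just that conjunction.

φ(a, b, c) = (not a and b) and c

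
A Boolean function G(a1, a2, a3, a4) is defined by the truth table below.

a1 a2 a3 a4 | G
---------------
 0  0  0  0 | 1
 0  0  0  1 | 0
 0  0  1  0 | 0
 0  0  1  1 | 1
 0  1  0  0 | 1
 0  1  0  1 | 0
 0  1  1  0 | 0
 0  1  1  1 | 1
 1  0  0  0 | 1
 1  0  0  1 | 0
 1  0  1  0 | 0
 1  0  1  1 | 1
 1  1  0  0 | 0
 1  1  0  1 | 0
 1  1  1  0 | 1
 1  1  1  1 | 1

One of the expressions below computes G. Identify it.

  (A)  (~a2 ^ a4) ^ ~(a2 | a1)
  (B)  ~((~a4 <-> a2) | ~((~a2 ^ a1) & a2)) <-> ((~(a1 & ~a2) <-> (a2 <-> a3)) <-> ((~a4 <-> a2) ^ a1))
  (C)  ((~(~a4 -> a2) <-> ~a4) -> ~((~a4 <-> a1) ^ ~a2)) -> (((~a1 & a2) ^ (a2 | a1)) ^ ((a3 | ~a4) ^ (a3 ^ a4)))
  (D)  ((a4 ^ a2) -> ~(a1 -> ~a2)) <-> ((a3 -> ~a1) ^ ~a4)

(A) fails at (0,0,0,0): the formula yields 0, G is 1.
(C) fails at (0,0,0,1): the formula yields 1, G is 0.
(D) fails at (0,0,0,0): the formula yields 0, G is 1.
That leaves (B). Evaluating it on every row reproduces the table of G exactly.

B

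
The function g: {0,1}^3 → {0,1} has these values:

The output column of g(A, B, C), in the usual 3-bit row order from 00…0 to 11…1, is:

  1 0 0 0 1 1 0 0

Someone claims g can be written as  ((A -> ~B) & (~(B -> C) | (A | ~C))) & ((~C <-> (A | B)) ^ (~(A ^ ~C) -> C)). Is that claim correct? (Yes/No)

Yes

Check the formula against g row by row:
  A=0, B=0, C=0: formula gives 1, g = 1 ✓
  A=0, B=0, C=1: formula gives 0, g = 0 ✓
  A=0, B=1, C=0: formula gives 0, g = 0 ✓
  A=0, B=1, C=1: formula gives 0, g = 0 ✓
  A=1, B=0, C=0: formula gives 1, g = 1 ✓
  … (the remaining 3 rows also agree.)
Every row agrees, so the formula is equivalent.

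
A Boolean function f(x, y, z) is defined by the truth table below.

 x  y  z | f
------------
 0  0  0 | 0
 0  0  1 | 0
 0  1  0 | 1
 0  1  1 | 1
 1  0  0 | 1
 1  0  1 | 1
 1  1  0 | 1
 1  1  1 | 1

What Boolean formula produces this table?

f(x, y, z) = not (((not x and not y) and not z) or ((not x and not y) and z))

f is 0 on only 2 rows — (0,0,0), (0,0,1). Writing each as a minterm (¬x·¬y·¬z, ¬x·¬y·z) and OR-ing them characterizes exactly where f=0, so f is the negation of that disjunction.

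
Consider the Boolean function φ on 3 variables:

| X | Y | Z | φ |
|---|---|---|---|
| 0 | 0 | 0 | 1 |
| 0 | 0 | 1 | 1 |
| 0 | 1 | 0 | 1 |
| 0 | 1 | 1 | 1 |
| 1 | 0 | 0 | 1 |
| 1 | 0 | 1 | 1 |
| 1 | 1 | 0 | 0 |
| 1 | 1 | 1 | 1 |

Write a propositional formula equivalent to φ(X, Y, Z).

Only row (1,1,0) gives 0. So φ is 1 everywhere except there — the complement of the minterm X·Y·¬Z.

φ(X, Y, Z) = ((X · Y) · Z')'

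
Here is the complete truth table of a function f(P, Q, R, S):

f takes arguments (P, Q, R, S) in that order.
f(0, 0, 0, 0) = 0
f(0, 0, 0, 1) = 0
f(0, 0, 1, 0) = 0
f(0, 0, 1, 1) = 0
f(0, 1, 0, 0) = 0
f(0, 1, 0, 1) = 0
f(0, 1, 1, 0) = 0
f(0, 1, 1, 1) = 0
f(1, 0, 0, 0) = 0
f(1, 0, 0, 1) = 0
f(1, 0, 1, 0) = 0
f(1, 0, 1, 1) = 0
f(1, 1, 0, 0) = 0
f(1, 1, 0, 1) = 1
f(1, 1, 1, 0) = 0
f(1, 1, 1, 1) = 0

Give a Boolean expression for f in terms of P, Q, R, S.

f(P, Q, R, S) = ((P & Q) & ~R) & S

f is 1 on exactly one input, (1,1,0,1), whose minterm is P·Q·¬R·S. So f is just that conjunction.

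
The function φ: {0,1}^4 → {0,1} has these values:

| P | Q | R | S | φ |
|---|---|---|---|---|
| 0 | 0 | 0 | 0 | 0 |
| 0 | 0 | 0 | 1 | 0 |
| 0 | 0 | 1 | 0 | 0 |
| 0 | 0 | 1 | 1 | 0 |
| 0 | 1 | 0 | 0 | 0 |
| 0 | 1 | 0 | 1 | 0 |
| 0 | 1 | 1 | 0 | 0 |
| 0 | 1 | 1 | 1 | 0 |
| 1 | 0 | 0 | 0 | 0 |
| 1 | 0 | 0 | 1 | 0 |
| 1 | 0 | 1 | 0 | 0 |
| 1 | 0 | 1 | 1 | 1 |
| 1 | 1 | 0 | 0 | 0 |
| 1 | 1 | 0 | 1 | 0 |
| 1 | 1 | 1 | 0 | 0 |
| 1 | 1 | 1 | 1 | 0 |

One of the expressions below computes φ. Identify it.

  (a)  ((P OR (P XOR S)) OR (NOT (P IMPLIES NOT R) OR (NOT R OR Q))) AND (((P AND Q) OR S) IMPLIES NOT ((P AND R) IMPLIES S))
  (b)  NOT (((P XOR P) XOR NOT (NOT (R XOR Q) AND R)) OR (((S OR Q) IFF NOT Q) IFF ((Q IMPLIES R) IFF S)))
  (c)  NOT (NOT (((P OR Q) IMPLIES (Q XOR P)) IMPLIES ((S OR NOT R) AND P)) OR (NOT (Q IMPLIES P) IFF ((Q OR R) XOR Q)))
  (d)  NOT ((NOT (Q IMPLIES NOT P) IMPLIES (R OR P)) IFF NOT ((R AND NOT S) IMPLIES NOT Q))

c

(a) fails at (0,0,0,0): the formula yields 1, φ is 0.
(b) fails at (0,1,1,1): the formula yields 1, φ is 0.
(d) fails at (0,0,0,0): the formula yields 1, φ is 0.
Only (c) survives; checking it on all 16 rows confirms it matches φ.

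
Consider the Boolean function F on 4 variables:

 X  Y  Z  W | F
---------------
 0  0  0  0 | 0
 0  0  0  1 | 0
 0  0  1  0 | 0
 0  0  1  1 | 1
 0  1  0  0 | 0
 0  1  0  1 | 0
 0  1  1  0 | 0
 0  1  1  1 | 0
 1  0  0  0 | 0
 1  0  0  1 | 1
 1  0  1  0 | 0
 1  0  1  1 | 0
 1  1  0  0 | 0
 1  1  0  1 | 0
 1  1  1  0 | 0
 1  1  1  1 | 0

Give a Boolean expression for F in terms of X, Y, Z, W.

F(X, Y, Z, W) = (((¬X ∧ ¬Y) ∧ Z) ∧ W) ∨ (((X ∧ ¬Y) ∧ ¬Z) ∧ W)

Collect the rows where F=1 — (0,0,1,1), (1,0,0,1) — and write one minterm per row: ¬X·¬Y·Z·W, X·¬Y·¬Z·W. Their union (logical OR) reproduces the table exactly.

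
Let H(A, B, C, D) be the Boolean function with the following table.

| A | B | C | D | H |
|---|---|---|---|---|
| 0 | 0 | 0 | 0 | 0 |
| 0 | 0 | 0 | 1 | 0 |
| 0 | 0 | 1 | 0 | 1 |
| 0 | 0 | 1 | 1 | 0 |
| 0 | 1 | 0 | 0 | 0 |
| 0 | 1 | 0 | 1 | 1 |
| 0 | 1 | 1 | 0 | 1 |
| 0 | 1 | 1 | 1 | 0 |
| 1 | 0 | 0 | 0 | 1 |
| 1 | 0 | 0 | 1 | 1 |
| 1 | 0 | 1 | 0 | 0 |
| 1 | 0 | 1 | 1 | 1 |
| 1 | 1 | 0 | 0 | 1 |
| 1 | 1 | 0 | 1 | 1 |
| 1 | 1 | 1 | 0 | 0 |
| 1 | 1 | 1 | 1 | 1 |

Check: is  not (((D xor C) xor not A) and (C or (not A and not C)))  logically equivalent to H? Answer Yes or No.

Test each input against both H and the formula:
  A=0, B=0, C=0, D=0: formula gives 0, H = 0 ✓
  A=0, B=0, C=0, D=1: formula gives 1, but H = 0 ✗
A single disagreement suffices: at (0,0,0,1) they differ, so the formula does not compute H.

No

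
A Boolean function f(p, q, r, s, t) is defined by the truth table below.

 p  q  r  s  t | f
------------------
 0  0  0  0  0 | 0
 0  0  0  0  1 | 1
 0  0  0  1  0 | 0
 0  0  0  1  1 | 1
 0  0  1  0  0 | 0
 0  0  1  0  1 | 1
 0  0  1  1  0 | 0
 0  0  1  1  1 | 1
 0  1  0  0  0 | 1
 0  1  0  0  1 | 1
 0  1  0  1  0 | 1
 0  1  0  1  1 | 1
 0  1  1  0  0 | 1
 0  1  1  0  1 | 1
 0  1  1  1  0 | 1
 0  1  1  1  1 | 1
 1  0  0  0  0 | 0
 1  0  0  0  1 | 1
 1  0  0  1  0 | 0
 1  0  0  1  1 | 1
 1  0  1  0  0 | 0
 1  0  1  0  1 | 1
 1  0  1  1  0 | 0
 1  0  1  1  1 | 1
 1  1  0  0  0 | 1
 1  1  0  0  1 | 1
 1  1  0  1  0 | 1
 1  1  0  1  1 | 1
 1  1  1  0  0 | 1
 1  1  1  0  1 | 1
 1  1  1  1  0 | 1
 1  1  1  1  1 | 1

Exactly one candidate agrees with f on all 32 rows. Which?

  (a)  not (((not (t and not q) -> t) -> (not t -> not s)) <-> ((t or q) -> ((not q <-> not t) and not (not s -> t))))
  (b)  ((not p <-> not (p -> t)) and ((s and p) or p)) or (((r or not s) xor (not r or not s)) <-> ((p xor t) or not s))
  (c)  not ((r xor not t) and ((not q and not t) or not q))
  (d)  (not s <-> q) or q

a

(b): at (0,0,0,0,1) it gives 0, but f = 1 — eliminated.
(c): at (0,0,1,0,0) it gives 1, but f = 0 — eliminated.
(d): at (0,0,0,0,1) it gives 0, but f = 1 — eliminated.
(a) is the remaining candidate, and it agrees with f on all 32 inputs.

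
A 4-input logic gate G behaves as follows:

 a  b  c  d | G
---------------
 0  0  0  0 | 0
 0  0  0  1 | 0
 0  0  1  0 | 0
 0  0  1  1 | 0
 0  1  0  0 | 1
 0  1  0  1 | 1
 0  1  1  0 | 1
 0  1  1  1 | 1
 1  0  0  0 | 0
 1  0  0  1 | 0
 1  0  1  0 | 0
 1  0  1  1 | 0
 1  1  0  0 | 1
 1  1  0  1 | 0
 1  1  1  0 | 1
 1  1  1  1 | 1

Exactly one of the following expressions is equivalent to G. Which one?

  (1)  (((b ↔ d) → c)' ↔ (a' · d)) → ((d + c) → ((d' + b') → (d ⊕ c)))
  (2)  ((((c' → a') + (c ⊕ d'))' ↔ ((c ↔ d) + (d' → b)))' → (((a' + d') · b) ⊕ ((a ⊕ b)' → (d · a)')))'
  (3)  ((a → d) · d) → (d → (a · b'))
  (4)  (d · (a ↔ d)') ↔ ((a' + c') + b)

2

(1) fails at (0,0,0,0): the formula yields 1, G is 0.
(3) fails at (0,0,0,0): the formula yields 1, G is 0.
(4) fails at (0,0,0,1): the formula yields 1, G is 0.
Only (2) survives; checking it on all 16 rows confirms it matches G.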